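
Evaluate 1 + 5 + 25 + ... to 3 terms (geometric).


Sₙ = 1×(5^3 - 1)/(5 - 1)
= 1×(125 - 1)/4
= 1×124/4
= 31

S_3 = 31


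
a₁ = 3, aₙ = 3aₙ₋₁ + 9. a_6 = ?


Computing step by step:
a_1 = 3
a_2 = 18
a_3 = 63
a_4 = 198
a_5 = 603
a_6 = 1818


a_6 = 1818


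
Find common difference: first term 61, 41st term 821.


d = (aₙ - a₁)/(n-1)
= (821 - 61)/(41-1)
= 760/40 = 19

d = 19


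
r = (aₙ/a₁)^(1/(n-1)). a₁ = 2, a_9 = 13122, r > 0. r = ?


r^(n-1) = aₙ/a₁
r^8 = 13122/2 = 6561
r = 6561^(1/8)
= ±3; taking r > 0 gives r = 3

r = 3


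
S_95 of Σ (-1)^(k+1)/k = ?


S = 1 - 1/2 + 1/3 - 1/4 + 1/5 - 1/6 + 1/7 - 1/8 ± ...
= 0.6984
(Full series converges to +ln(2) ≈ +0.6931)

S_95 = 0.6984


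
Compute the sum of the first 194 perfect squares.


n = 194
n(n+1)(2n+1)/6 = 194×195×389/6
= 14715870/6 = 2452645

Σk² = 2452645


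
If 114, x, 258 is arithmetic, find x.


AM = (114 + 258)/2 = 372/2 = 186

AM = 186


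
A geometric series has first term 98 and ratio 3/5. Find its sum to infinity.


S∞ = a₁/(1-r) = 98/(1 - 3/5)
= 98/(2/5)
= 245

S∞ = 245


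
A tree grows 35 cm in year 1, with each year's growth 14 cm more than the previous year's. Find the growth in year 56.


aₙ = a₁ + (n-1)d
= 35 + (56-1)×14
= 35 + 770
= 805

a_56 = 805


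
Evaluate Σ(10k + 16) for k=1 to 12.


Σ(10k+16) = 10·Σk + 16·n
= 10·78 + 16·12
= 780 + 192 = 972

Σ = 972


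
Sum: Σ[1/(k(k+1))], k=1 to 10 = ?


1/(k(k+1)) = 1/k - 1/(k+1) (partial fractions)
Telescoping: Σ = 1 - 1/11 = 10/11

Sum = 10/11


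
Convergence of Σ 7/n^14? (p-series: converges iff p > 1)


p-series test: Σ c/n^p converges if p > 1, diverges if p ≤ 1 (constant c > 0 doesn't affect convergence).
p = 14
14 > 1 → CONVERGES

Converges (p = 14 > 1)


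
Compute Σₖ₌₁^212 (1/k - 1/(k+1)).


Telescoping: adjacent terms cancel.
= 1/1 - 1/213
= 1 - 1/213 = 212/213

Sum = 212/213


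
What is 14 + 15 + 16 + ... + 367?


Σₖ₌14^367 k = Σₖ₌₁^367 k − Σₖ₌₁^13 k
= 367·368/2 − 13·14/2
= 67528 − 91 = 67437

Σk = 67437


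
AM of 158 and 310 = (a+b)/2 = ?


AM = (158 + 310)/2 = 468/2 = 234

AM = 234


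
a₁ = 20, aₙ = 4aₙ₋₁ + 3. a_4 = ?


Computing step by step:
a_1 = 20
a_2 = 83
a_3 = 335
a_4 = 1343


a_4 = 1343


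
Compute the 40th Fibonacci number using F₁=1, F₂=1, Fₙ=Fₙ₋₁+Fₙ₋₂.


Fibonacci sequence: 1, 1, 2, 3, 5, 8, 13, 21, 34, 55, 89, ...
F(40) = 102334155

F(40) = 102334155


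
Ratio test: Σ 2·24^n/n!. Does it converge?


aₙ = 2·24^n/n!
a_{n+1}/aₙ = 24^(n+1)/(n+1)! × n!/24^n  (constant 2 cancels)
= 24/(n+1)
L = lim(n→∞) 24/(n+1) = 0
L < 1 → series CONVERGES

Converges (ratio test: L = 0 < 1)


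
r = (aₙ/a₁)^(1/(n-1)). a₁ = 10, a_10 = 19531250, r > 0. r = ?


r^(n-1) = aₙ/a₁
r^9 = 19531250/10 = 1953125
r = 1953125^(1/9)
= 5

r = 5


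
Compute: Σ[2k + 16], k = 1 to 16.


Σ(2k+16) = 2·Σk + 16·n
= 2·136 + 16·16
= 272 + 256 = 528

Σ = 528


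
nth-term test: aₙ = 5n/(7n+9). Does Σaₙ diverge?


lim(n→∞) 5n/(7n+9) = 5/7 = 5/7  (divide numerator and denominator by n)
lim aₙ = 5/7 ≠ 0 → series DIVERGES

Diverges (lim aₙ = 5/7 ≠ 0)


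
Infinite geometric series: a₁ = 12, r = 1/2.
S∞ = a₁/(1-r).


S∞ = a₁/(1-r) = 12/(1 - 1/2)
= 12/(1/2)
= 24

S∞ = 24


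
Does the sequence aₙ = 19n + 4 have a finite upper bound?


aₙ = 19n + 4 → as n→∞, aₙ→∞
No finite upper bound exists
The sequence is UNBOUNDED

Unbounded (aₙ → ∞ as n → ∞)


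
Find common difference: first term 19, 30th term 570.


d = (aₙ - a₁)/(n-1)
= (570 - 19)/(30-1)
= 551/29 = 19

d = 19


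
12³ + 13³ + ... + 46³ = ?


Σₖ₌12^46 k³ = [46·47/2]² − [11·12/2]²
= 1168561 − 4356 = 1164205

Σk³ = 1164205


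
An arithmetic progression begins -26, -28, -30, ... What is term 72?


aₙ = a₁ + (n-1)d
= -26 + (72-1)×-2
= -26 - 142
= -168

a_72 = -168


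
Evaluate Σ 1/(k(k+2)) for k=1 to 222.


1/(k(k+2)) = (1/2)·(1/k - 1/(k+2)) (partial fractions)
Telescoping: Σ = (1/2)·(1 + 1/2 - 1/223 - 1/224) = 74481/99904

Sum = 74481/99904


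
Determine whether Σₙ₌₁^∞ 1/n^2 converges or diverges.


p-series test: Σ c/n^p converges if p > 1, diverges if p ≤ 1 (constant c > 0 doesn't affect convergence).
p = 2
2 > 1 → CONVERGES

Converges (p = 2 > 1)


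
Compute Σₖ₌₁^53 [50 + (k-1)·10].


aₙ = 50 + (53-1)×10 = 570
Sₙ = n(a₁+aₙ)/2 = 53×(50+570)/2
= 53×620/2 = 16430

S_53 = 16430


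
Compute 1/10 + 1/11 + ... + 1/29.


Σₖ₌10^29 1/k = 1/10 + 1/11 + 1/12 + ... + 1/29
= 2638126077577/2329089562800
≈ 1.1327

Sum = 2638126077577/2329089562800 ≈ 1.1327


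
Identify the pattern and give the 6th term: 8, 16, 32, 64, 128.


Pattern: powers of 2: 2ⁿ
Terms: 8, 16, 32, 64, 128
Next term = 256

Next term = 256


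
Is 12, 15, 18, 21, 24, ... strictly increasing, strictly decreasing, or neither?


Differences: 3, 3, 3, 3
All differences > 0 → strictly INCREASING

Monotonically increasing


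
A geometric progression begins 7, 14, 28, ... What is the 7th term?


aₙ = a₁·r^(n-1)
= 7×2^6
= 7×64
= 448

a_7 = 448


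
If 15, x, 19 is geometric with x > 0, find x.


GM = √(15×19) = √285 = 16.8819

GM = 16.8819


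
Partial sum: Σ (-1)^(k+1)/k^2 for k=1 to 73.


S = 1 - 1/4 + 1/9 - 1/16 + 1/25 - 1/36 + 1/49 - 1/64 ± ...
= 0.8226
(Full series converges to +π²/12 ≈ +0.8225)

S_73 = 0.8226


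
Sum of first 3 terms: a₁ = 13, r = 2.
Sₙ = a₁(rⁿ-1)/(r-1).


Sₙ = 13×(2^3 - 1)/(2 - 1)
= 13×(8 - 1)/1
= 13×7/1
= 91

S_3 = 91


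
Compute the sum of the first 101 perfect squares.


n = 101
n(n+1)(2n+1)/6 = 101×102×203/6
= 2091306/6 = 348551

Σk² = 348551


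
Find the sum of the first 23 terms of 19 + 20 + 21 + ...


aₙ = 19 + (23-1)×1 = 41
Sₙ = n(a₁+aₙ)/2 = 23×(19+41)/2
= 23×60/2 = 690

S_23 = 690


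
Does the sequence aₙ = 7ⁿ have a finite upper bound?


aₙ = 7ⁿ → as n→∞, aₙ→∞ (since base 7 > 1)
No finite upper bound exists
The sequence is UNBOUNDED

Unbounded (aₙ → ∞ as n → ∞)


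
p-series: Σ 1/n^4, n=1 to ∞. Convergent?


p-series test: Σ c/n^p converges if p > 1, diverges if p ≤ 1 (constant c > 0 doesn't affect convergence).
p = 4
4 > 1 → CONVERGES

Converges (p = 4 > 1)


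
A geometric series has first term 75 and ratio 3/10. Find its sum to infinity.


S∞ = a₁/(1-r) = 75/(1 - 3/10)
= 75/(7/10)
= 750/7

S∞ = 750/7


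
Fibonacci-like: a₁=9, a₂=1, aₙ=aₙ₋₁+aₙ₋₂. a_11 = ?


Computing iteratively: 9, 1, 10, 11, 21, 32, 53, 85, 138, 223, 361
a_11 = 361

a_11 = 361


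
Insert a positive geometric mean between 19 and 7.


GM = √(19×7) = √133 = 11.5326

GM = 11.5326


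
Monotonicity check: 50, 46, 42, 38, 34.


Differences: -4, -4, -4, -4
All differences < 0 → strictly DECREASING

Monotonically decreasing


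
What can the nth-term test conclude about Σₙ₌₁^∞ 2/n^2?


lim(n→∞) 2/n^2 = 0
lim aₙ = 0 → nth-term test is INCONCLUSIVE
(Need other tests; this is actually a convergent p-series with p=2 > 1)

Inconclusive (lim aₙ = 0; need another test)


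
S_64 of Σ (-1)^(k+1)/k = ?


S = 1 - 1/2 + 1/3 - 1/4 + 1/5 - 1/6 + 1/7 - 1/8 ± ...
= 0.6854
(Full series converges to +ln(2) ≈ +0.6931)

S_64 = 0.6854


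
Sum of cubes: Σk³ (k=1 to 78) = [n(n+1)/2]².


n(n+1)/2 = 78×79/2 = 3081
Σk³ = 3081² = 9492561

Σk³ = 9492561


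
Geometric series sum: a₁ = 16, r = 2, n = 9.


Sₙ = 16×(2^9 - 1)/(2 - 1)
= 16×(512 - 1)/1
= 16×511/1
= 8176

S_9 = 8176


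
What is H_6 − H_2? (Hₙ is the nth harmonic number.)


Σₖ₌3^6 1/k = 1/3 + 1/4 + 1/5 + 1/6
= 19/20
≈ 0.95

Sum = 19/20 ≈ 0.95


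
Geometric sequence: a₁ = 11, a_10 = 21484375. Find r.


r^(n-1) = aₙ/a₁
r^9 = 21484375/11 = 1953125
r = 1953125^(1/9)
= 5

r = 5


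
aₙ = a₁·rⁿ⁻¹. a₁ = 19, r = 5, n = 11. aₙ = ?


aₙ = a₁·r^(n-1)
= 19×5^10
= 19×9765625
= 185546875

a_11 = 185546875


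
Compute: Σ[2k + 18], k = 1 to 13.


Σ(2k+18) = 2·Σk + 18·n
= 2·91 + 18·13
= 182 + 234 = 416

Σ = 416


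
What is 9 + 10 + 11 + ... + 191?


Σₖ₌9^191 k = Σₖ₌₁^191 k − Σₖ₌₁^8 k
= 191·192/2 − 8·9/2
= 18336 − 36 = 18300

Σk = 18300


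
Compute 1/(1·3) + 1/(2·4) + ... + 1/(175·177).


1/(k(k+2)) = (1/2)·(1/k - 1/(k+2)) (partial fractions)
Telescoping: Σ = (1/2)·(1 + 1/2 - 1/176 - 1/177) = 46375/62304

Sum = 46375/62304


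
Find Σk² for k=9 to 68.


Σₖ₌9^68 k² = Σₖ₌₁^68 k² − Σₖ₌₁^8 k²
= 68·69·137/6 − 8·9·17/6
= 107134 − 204 = 106930

Σk² = 106930


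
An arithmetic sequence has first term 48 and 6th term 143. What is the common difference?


d = (aₙ - a₁)/(n-1)
= (143 - 48)/(6-1)
= 95/5 = 19

d = 19


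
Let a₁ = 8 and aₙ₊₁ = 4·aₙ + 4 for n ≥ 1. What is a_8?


Computing step by step:
a_1 = 8
a_2 = 36
a_3 = 148
a_4 = 596
a_5 = 2388
a_6 = 9556
a_7 = 38228
a_8 = 152916


a_8 = 152916


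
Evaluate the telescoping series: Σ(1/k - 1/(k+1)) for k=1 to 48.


Telescoping: adjacent terms cancel.
= 1/1 - 1/49
= 1 - 1/49 = 48/49

Sum = 48/49


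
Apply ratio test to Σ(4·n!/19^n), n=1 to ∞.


aₙ = 4·n!/19^n
a_{n+1}/aₙ = (n+1)!/19^(n+1) × 19^n/n!  (constant 4 cancels)
= (n+1)/19
L = lim(n→∞) (n+1)/19 = ∞
L > 1 → series DIVERGES

Diverges (ratio test: L = ∞ > 1)


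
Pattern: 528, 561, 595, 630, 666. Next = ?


Pattern: triangular numbers: n(n+1)/2
Terms: 528, 561, 595, 630, 666
Next term = 703

Next term = 703


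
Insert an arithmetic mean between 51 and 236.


AM = (51 + 236)/2 = 287/2 = 143.5

AM = 143.5


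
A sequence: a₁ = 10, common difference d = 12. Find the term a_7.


aₙ = a₁ + (n-1)d
= 10 + (7-1)×12
= 10 + 72
= 82

a_7 = 82


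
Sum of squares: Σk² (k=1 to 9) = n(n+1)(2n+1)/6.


n = 9
n(n+1)(2n+1)/6 = 9×10×19/6
= 1710/6 = 285

Σk² = 285


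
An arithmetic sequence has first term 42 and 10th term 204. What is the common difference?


d = (aₙ - a₁)/(n-1)
= (204 - 42)/(10-1)
= 162/9 = 18

d = 18


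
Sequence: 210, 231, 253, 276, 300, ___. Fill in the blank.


Pattern: triangular numbers: n(n+1)/2
Terms: 210, 231, 253, 276, 300
Next term = 325

Next term = 325


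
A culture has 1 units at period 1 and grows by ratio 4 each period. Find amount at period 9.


aₙ = a₁·r^(n-1)
= 1×4^8
= 1×65536
= 65536

a_9 = 65536


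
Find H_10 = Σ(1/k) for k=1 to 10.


H_10 = 1/1 + 1/2 + 1/3 + 1/4 + 1/5 + 1/6 + 1/7 + 1/8 + 1/9 + 1/10
= 7381/2520
≈ 2.929

H_10 = 7381/2520 ≈ 2.929


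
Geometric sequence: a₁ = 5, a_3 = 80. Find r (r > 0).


r^(n-1) = aₙ/a₁
r^2 = 80/5 = 16
r = 16^(1/2)
= ±4; taking r > 0 gives r = 4

r = 4


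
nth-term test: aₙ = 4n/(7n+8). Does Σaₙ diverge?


lim(n→∞) 4n/(7n+8) = 4/7 = 4/7  (divide numerator and denominator by n)
lim aₙ = 4/7 ≠ 0 → series DIVERGES

Diverges (lim aₙ = 4/7 ≠ 0)


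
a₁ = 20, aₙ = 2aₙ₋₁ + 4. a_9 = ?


Computing step by step:
a_1 = 20
a_2 = 44
a_3 = 92
a_4 = 188
a_5 = 380
a_6 = 764
a_7 = 1532
a_8 = 3068
a_9 = 6140


a_9 = 6140


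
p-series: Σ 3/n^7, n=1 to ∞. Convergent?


p-series test: Σ c/n^p converges if p > 1, diverges if p ≤ 1 (constant c > 0 doesn't affect convergence).
p = 7
7 > 1 → CONVERGES

Converges (p = 7 > 1)


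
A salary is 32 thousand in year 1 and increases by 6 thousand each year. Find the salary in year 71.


aₙ = a₁ + (n-1)d
= 32 + (71-1)×6
= 32 + 420
= 452

a_71 = 452


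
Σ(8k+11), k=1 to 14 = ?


Σ(8k+11) = 8·Σk + 11·n
= 8·105 + 11·14
= 840 + 154 = 994

Σ = 994


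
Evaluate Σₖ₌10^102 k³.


Σₖ₌10^102 k³ = [102·103/2]² − [9·10/2]²
= 27594009 − 2025 = 27591984

Σk³ = 27591984


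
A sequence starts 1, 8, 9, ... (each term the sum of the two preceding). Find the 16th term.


Computing iteratively: 1, 8, 9, 17, 26, 43, 69, 112, 181, 293, 474, 767, ...
a_16 = 5257

a_16 = 5257


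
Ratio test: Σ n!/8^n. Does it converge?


aₙ = n!/8^n
a_{n+1}/aₙ = (n+1)!/8^(n+1) × 8^n/n!
= (n+1)/8
L = lim(n→∞) (n+1)/8 = ∞
L > 1 → series DIVERGES

Diverges (ratio test: L = ∞ > 1)


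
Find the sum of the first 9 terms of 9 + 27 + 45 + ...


aₙ = 9 + (9-1)×18 = 153
Sₙ = n(a₁+aₙ)/2 = 9×(9+153)/2
= 9×162/2 = 729

S_9 = 729


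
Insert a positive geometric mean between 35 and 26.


GM = √(35×26) = √910 = 30.1662

GM = 30.1662


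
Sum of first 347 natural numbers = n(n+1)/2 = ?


n(n+1)/2 = 347×348/2 = 120756/2 = 60378

Σk = 60378


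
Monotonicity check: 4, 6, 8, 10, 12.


Differences: 2, 2, 2, 2
All differences > 0 → strictly INCREASING

Monotonically increasing


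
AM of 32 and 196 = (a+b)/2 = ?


AM = (32 + 196)/2 = 228/2 = 114

AM = 114


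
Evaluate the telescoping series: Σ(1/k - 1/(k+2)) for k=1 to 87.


Telescoping with gap 2: two head and two tail terms survive.
= (1 + 1/2) - (1/88 + 1/89)
= 3/2 - 1/88 - 1/89 = 11571/7832

Sum = 11571/7832


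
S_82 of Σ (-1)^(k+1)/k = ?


S = 1 - 1/2 + 1/3 - 1/4 + 1/5 - 1/6 + 1/7 - 1/8 ± ...
= 0.6871
(Full series converges to +ln(2) ≈ +0.6931)

S_82 = 0.6871


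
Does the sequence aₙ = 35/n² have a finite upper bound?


a₁ = 35, a₂ = 35/4, a₃ = 35/9, ...
0 < aₙ ≤ 35 for all n ≥ 1
The sequence IS bounded

Bounded (0 < aₙ ≤ 35)


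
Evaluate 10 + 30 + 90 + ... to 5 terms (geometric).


Sₙ = 10×(3^5 - 1)/(3 - 1)
= 10×(243 - 1)/2
= 10×242/2
= 1210

S_5 = 1210


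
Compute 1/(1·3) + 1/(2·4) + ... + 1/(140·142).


1/(k(k+2)) = (1/2)·(1/k - 1/(k+2)) (partial fractions)
Telescoping: Σ = (1/2)·(1 + 1/2 - 1/141 - 1/142) = 14875/20022

Sum = 14875/20022


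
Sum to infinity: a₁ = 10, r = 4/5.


S∞ = a₁/(1-r) = 10/(1 - 4/5)
= 10/(1/5)
= 50

S∞ = 50


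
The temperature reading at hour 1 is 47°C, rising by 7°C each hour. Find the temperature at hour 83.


aₙ = a₁ + (n-1)d
= 47 + (83-1)×7
= 47 + 574
= 621

a_83 = 621


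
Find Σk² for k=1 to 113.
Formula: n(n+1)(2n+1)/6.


n = 113
n(n+1)(2n+1)/6 = 113×114×227/6
= 2924214/6 = 487369

Σk² = 487369


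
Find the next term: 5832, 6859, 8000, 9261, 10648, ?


Pattern: perfect cubes: n³
Terms: 5832, 6859, 8000, 9261, 10648
Next term = 12167

Next term = 12167


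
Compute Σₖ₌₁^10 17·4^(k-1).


Sₙ = 17×(4^10 - 1)/(4 - 1)
= 17×(1048576 - 1)/3
= 17×1048575/3
= 5941925

S_10 = 5941925


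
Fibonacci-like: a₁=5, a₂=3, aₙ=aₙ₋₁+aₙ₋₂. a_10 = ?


Computing iteratively: 5, 3, 8, 11, 19, 30, 49, 79, 128, 207
a_10 = 207

a_10 = 207


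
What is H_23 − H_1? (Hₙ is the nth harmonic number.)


Σₖ₌2^23 1/k = 1/2 + 1/3 + 1/4 + ... + 1/23
= 325333835/118982864
≈ 2.7343

Sum = 325333835/118982864 ≈ 2.7343


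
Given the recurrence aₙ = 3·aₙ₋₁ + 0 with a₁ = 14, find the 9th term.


Computing step by step:
a_1 = 14
a_2 = 42
a_3 = 126
a_4 = 378
a_5 = 1134
a_6 = 3402
a_7 = 10206
a_8 = 30618
a_9 = 91854


a_9 = 91854


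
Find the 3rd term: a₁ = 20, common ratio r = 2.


aₙ = a₁·r^(n-1)
= 20×2^2
= 20×4
= 80

a_3 = 80


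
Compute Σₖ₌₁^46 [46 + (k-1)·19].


aₙ = 46 + (46-1)×19 = 901
Sₙ = n(a₁+aₙ)/2 = 46×(46+901)/2
= 46×947/2 = 21781

S_46 = 21781


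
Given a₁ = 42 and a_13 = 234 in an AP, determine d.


d = (aₙ - a₁)/(n-1)
= (234 - 42)/(13-1)
= 192/12 = 16

d = 16


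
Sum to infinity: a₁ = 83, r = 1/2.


S∞ = a₁/(1-r) = 83/(1 - 1/2)
= 83/(1/2)
= 166

S∞ = 166


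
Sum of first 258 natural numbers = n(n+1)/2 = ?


n(n+1)/2 = 258×259/2 = 66822/2 = 33411

Σk = 33411


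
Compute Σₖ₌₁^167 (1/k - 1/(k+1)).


Telescoping: adjacent terms cancel.
= 1/1 - 1/168
= 1 - 1/168 = 167/168

Sum = 167/168


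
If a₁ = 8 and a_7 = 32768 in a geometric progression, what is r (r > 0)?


r^(n-1) = aₙ/a₁
r^6 = 32768/8 = 4096
r = 4096^(1/6)
= ±4; taking r > 0 gives r = 4

r = 4


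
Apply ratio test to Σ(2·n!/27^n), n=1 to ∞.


aₙ = 2·n!/27^n
a_{n+1}/aₙ = (n+1)!/27^(n+1) × 27^n/n!  (constant 2 cancels)
= (n+1)/27
L = lim(n→∞) (n+1)/27 = ∞
L > 1 → series DIVERGES

Diverges (ratio test: L = ∞ > 1)


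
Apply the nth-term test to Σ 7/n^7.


lim(n→∞) 7/n^7 = 0
lim aₙ = 0 → nth-term test is INCONCLUSIVE
(Need other tests; this is actually a convergent p-series with p=7 > 1)

Inconclusive (lim aₙ = 0; need another test)


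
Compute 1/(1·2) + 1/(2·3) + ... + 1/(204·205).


1/(k(k+1)) = 1/k - 1/(k+1) (partial fractions)
Telescoping: Σ = 1 - 1/205 = 204/205

Sum = 204/205


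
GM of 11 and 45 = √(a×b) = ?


GM = √(11×45) = √495 = 22.2486

GM = 22.2486


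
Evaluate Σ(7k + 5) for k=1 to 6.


Σ(7k+5) = 7·Σk + 5·n
= 7·21 + 5·6
= 147 + 30 = 177

Σ = 177


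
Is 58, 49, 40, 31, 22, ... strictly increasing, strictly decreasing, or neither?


Differences: -9, -9, -9, -9
All differences < 0 → strictly DECREASING

Monotonically decreasing


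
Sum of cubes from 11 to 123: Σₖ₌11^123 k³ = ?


Σₖ₌11^123 k³ = [123·124/2]² − [10·11/2]²
= 58155876 − 3025 = 58152851

Σk³ = 58152851


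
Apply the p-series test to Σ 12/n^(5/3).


p-series test: Σ c/n^p converges if p > 1, diverges if p ≤ 1 (constant c > 0 doesn't affect convergence).
p = 5/3
5/3 > 1 → CONVERGES

Converges (p = 5/3 > 1)


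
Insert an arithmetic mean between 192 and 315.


AM = (192 + 315)/2 = 507/2 = 253.5

AM = 253.5


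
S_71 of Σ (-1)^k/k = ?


S = -1 + 1/2 - 1/3 + 1/4 - 1/5 + 1/6 - 1/7 + 1/8 ± ...
= -0.7001
(Full series converges to -ln(2) ≈ -0.6931)

S_71 = -0.7001


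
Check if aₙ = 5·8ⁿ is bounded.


aₙ = 5·8ⁿ → as n→∞, aₙ→∞ (since base 8 > 1)
No finite upper bound exists
The sequence is UNBOUNDED

Unbounded (aₙ → ∞ as n → ∞)


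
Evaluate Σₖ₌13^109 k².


Σₖ₌13^109 k² = Σₖ₌₁^109 k² − Σₖ₌₁^12 k²
= 109·110·219/6 − 12·13·25/6
= 437635 − 650 = 436985

Σk² = 436985


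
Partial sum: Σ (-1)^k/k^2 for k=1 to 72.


S = -1 + 1/4 - 1/9 + 1/16 - 1/25 + 1/36 - 1/49 + 1/64 ± ...
= -0.8224
(Full series converges to -π²/12 ≈ -0.8225)

S_72 = -0.8224


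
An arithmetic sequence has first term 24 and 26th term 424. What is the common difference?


d = (aₙ - a₁)/(n-1)
= (424 - 24)/(26-1)
= 400/25 = 16

d = 16


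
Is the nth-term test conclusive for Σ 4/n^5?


lim(n→∞) 4/n^5 = 0
lim aₙ = 0 → nth-term test is INCONCLUSIVE
(Need other tests; this is actually a convergent p-series with p=5 > 1)

Inconclusive (lim aₙ = 0; need another test)


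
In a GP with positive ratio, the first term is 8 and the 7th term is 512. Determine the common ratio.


r^(n-1) = aₙ/a₁
r^6 = 512/8 = 64
r = 64^(1/6)
= ±2; taking r > 0 gives r = 2

r = 2


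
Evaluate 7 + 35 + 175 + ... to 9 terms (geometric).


Sₙ = 7×(5^9 - 1)/(5 - 1)
= 7×(1953125 - 1)/4
= 7×1953124/4
= 3417967

S_9 = 3417967


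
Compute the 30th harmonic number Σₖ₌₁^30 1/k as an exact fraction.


H_30 = 1/1 + 1/2 + 1/3 + ... + 1/30
= 9304682830147/2329089562800
≈ 3.995

H_30 = 9304682830147/2329089562800 ≈ 3.995


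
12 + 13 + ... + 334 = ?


Σₖ₌12^334 k = Σₖ₌₁^334 k − Σₖ₌₁^11 k
= 334·335/2 − 11·12/2
= 55945 − 66 = 55879

Σk = 55879


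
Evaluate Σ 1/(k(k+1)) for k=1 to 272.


1/(k(k+1)) = 1/k - 1/(k+1) (partial fractions)
Telescoping: Σ = 1 - 1/273 = 272/273

Sum = 272/273


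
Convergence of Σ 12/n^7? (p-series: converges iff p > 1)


p-series test: Σ c/n^p converges if p > 1, diverges if p ≤ 1 (constant c > 0 doesn't affect convergence).
p = 7
7 > 1 → CONVERGES

Converges (p = 7 > 1)


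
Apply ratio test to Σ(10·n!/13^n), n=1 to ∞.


aₙ = 10·n!/13^n
a_{n+1}/aₙ = (n+1)!/13^(n+1) × 13^n/n!  (constant 10 cancels)
= (n+1)/13
L = lim(n→∞) (n+1)/13 = ∞
L > 1 → series DIVERGES

Diverges (ratio test: L = ∞ > 1)


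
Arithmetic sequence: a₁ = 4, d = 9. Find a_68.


aₙ = a₁ + (n-1)d
= 4 + (68-1)×9
= 4 + 603
= 607

a_68 = 607


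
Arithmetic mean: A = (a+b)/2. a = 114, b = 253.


AM = (114 + 253)/2 = 367/2 = 183.5

AM = 183.5


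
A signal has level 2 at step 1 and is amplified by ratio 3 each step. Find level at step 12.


aₙ = a₁·r^(n-1)
= 2×3^11
= 2×177147
= 354294

a_12 = 354294


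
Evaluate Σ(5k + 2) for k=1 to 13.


Σ(5k+2) = 5·Σk + 2·n
= 5·91 + 2·13
= 455 + 26 = 481

Σ = 481


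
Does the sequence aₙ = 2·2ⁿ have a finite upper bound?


aₙ = 2·2ⁿ → as n→∞, aₙ→∞ (since base 2 > 1)
No finite upper bound exists
The sequence is UNBOUNDED

Unbounded (aₙ → ∞ as n → ∞)


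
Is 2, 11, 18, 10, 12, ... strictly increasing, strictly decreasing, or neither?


Differences: 9, 7, -8, 2
Difference at position 1 is +9 (> 0) but position 3 is -8 (< 0) — sequence both rises and falls
→ NOT monotonic

Not monotonic


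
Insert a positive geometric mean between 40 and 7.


GM = √(40×7) = √280 = 16.7332

GM = 16.7332


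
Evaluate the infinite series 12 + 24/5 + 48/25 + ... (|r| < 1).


S∞ = a₁/(1-r) = 12/(1 - 2/5)
= 12/(3/5)
= 20

S∞ = 20


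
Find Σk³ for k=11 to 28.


Σₖ₌11^28 k³ = [28·29/2]² − [10·11/2]²
= 164836 − 3025 = 161811

Σk³ = 161811


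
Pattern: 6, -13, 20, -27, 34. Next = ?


Pattern: alternating sign, magnitude arithmetic (d=7)
Terms: 6, -13, 20, -27, 34
Next term = -41

Next term = -41


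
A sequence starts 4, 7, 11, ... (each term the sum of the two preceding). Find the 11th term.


Computing iteratively: 4, 7, 11, 18, 29, 47, 76, 123, 199, 322, 521
a_11 = 521

a_11 = 521


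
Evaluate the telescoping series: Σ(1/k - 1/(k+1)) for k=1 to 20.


Telescoping: adjacent terms cancel.
= 1/1 - 1/21
= 1 - 1/21 = 20/21

Sum = 20/21


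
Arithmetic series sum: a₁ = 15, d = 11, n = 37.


aₙ = 15 + (37-1)×11 = 411
Sₙ = n(a₁+aₙ)/2 = 37×(15+411)/2
= 37×426/2 = 7881

S_37 = 7881


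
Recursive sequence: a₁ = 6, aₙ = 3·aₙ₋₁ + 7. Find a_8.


Computing step by step:
a_1 = 6
a_2 = 25
a_3 = 82
a_4 = 253
a_5 = 766
a_6 = 2305
a_7 = 6922
a_8 = 20773


a_8 = 20773


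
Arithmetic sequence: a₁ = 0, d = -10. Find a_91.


aₙ = a₁ + (n-1)d
= 0 + (91-1)×-10
= 0 - 900
= -900

a_91 = -900


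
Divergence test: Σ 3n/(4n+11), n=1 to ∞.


lim(n→∞) 3n/(4n+11) = 3/4 = 3/4  (divide numerator and denominator by n)
lim aₙ = 3/4 ≠ 0 → series DIVERGES

Diverges (lim aₙ = 3/4 ≠ 0)


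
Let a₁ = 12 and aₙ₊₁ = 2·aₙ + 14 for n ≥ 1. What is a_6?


Computing step by step:
a_1 = 12
a_2 = 38
a_3 = 90
a_4 = 194
a_5 = 402
a_6 = 818


a_6 = 818


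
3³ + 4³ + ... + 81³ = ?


Σₖ₌3^81 k³ = [81·82/2]² − [2·3/2]²
= 11029041 − 9 = 11029032

Σk³ = 11029032


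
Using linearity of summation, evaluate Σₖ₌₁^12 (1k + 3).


Σ(1k+3) = 1·Σk + 3·n
= 1·78 + 3·12
= 78 + 36 = 114

Σ = 114


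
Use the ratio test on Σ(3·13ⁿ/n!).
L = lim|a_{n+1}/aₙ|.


aₙ = 3·13^n/n!
a_{n+1}/aₙ = 13^(n+1)/(n+1)! × n!/13^n  (constant 3 cancels)
= 13/(n+1)
L = lim(n→∞) 13/(n+1) = 0
L < 1 → series CONVERGES

Converges (ratio test: L = 0 < 1)


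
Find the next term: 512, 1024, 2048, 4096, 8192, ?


Pattern: powers of 2: 2ⁿ
Terms: 512, 1024, 2048, 4096, 8192
Next term = 16384

Next term = 16384


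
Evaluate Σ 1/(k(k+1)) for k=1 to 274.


1/(k(k+1)) = 1/k - 1/(k+1) (partial fractions)
Telescoping: Σ = 1 - 1/275 = 274/275

Sum = 274/275


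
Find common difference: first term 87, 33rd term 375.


d = (aₙ - a₁)/(n-1)
= (375 - 87)/(33-1)
= 288/32 = 9

d = 9


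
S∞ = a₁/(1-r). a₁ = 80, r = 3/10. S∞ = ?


S∞ = a₁/(1-r) = 80/(1 - 3/10)
= 80/(7/10)
= 800/7

S∞ = 800/7


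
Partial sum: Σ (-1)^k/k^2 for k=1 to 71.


S = -1 + 1/4 - 1/9 + 1/16 - 1/25 + 1/36 - 1/49 + 1/64 ± ...
= -0.8226
(Full series converges to -π²/12 ≈ -0.8225)

S_71 = -0.8226


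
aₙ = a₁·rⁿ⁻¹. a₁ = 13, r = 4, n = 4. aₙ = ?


aₙ = a₁·r^(n-1)
= 13×4^3
= 13×64
= 832

a_4 = 832


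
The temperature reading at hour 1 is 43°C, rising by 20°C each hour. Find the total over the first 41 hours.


aₙ = 43 + (41-1)×20 = 843
Sₙ = n(a₁+aₙ)/2 = 41×(43+843)/2
= 41×886/2 = 18163

S_41 = 18163


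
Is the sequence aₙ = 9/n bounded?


a₁ = 9, a₂ = 9/2, a₃ = 9/3, ...
0 < aₙ ≤ 9 for all n ≥ 1
Lower bound: 0, Upper bound: 9
The sequence IS bounded

Bounded (0 < aₙ ≤ 9)


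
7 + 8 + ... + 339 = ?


Σₖ₌7^339 k = Σₖ₌₁^339 k − Σₖ₌₁^6 k
= 339·340/2 − 6·7/2
= 57630 − 21 = 57609

Σk = 57609


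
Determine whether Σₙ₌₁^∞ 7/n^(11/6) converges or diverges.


p-series test: Σ c/n^p converges if p > 1, diverges if p ≤ 1 (constant c > 0 doesn't affect convergence).
p = 11/6
11/6 > 1 → CONVERGES

Converges (p = 11/6 > 1)


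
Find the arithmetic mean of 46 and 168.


AM = (46 + 168)/2 = 214/2 = 107

AM = 107


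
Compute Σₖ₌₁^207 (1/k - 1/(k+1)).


Telescoping: adjacent terms cancel.
= 1/1 - 1/208
= 1 - 1/208 = 207/208

Sum = 207/208


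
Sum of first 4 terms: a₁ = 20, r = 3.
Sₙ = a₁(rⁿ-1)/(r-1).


Sₙ = 20×(3^4 - 1)/(3 - 1)
= 20×(81 - 1)/2
= 20×80/2
= 800

S_4 = 800


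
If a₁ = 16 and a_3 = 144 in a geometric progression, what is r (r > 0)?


r^(n-1) = aₙ/a₁
r^2 = 144/16 = 9
r = 9^(1/2)
= ±3; taking r > 0 gives r = 3

r = 3


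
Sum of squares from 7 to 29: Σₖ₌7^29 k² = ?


Σₖ₌7^29 k² = Σₖ₌₁^29 k² − Σₖ₌₁^6 k²
= 29·30·59/6 − 6·7·13/6
= 8555 − 91 = 8464

Σk² = 8464


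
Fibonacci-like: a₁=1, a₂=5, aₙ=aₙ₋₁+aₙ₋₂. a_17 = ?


Computing iteratively: 1, 5, 6, 11, 17, 28, 45, 73, 118, 191, 309, 500, ...
a_17 = 5545

a_17 = 5545


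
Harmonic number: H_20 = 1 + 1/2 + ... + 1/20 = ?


H_20 = 1/1 + 1/2 + 1/3 + ... + 1/20
= 55835135/15519504
≈ 3.5977

H_20 = 55835135/15519504 ≈ 3.5977


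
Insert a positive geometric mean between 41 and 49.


GM = √(41×49) = √2009 = 44.8219

GM = 44.8219


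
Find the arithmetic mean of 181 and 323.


AM = (181 + 323)/2 = 504/2 = 252

AM = 252


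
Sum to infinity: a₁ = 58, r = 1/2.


S∞ = a₁/(1-r) = 58/(1 - 1/2)
= 58/(1/2)
= 116

S∞ = 116


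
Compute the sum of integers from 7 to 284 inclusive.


Σₖ₌7^284 k = Σₖ₌₁^284 k − Σₖ₌₁^6 k
= 284·285/2 − 6·7/2
= 40470 − 21 = 40449

Σk = 40449


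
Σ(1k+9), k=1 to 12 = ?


Σ(1k+9) = 1·Σk + 9·n
= 1·78 + 9·12
= 78 + 108 = 186

Σ = 186


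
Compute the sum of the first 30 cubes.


n(n+1)/2 = 30×31/2 = 465
Σk³ = 465² = 216225

Σk³ = 216225


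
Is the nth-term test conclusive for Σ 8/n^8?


lim(n→∞) 8/n^8 = 0
lim aₙ = 0 → nth-term test is INCONCLUSIVE
(Need other tests; this is actually a convergent p-series with p=8 > 1)

Inconclusive (lim aₙ = 0; need another test)


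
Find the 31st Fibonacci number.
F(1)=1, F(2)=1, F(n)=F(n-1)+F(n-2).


Fibonacci sequence: 1, 1, 2, 3, 5, 8, 13, 21, 34, 55, 89, ...
F(31) = 1346269

F(31) = 1346269


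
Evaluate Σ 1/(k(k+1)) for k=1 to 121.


1/(k(k+1)) = 1/k - 1/(k+1) (partial fractions)
Telescoping: Σ = 1 - 1/122 = 121/122

Sum = 121/122


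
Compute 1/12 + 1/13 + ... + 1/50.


Σₖ₌12^50 1/k = 1/12 + 1/13 + 1/14 + ... + 1/50
= 4584503288084926883939/3099044504245996706400
≈ 1.4793

Sum = 4584503288084926883939/3099044504245996706400 ≈ 1.4793


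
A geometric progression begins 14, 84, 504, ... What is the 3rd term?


aₙ = a₁·r^(n-1)
= 14×6^2
= 14×36
= 504

a_3 = 504


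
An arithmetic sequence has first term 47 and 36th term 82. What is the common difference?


d = (aₙ - a₁)/(n-1)
= (82 - 47)/(36-1)
= 35/35 = 1

d = 1


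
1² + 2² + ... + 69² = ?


n = 69
n(n+1)(2n+1)/6 = 69×70×139/6
= 671370/6 = 111895

Σk² = 111895


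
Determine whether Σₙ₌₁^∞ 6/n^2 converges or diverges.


p-series test: Σ c/n^p converges if p > 1, diverges if p ≤ 1 (constant c > 0 doesn't affect convergence).
p = 2
2 > 1 → CONVERGES

Converges (p = 2 > 1)


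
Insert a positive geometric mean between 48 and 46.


GM = √(48×46) = √2208 = 46.9894

GM = 46.9894


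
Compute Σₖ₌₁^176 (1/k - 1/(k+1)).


Telescoping: adjacent terms cancel.
= 1/1 - 1/177
= 1 - 1/177 = 176/177

Sum = 176/177


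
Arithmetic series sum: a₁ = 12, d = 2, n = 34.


aₙ = 12 + (34-1)×2 = 78
Sₙ = n(a₁+aₙ)/2 = 34×(12+78)/2
= 34×90/2 = 1530

S_34 = 1530


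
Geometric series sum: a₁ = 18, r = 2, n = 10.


Sₙ = 18×(2^10 - 1)/(2 - 1)
= 18×(1024 - 1)/1
= 18×1023/1
= 18414

S_10 = 18414


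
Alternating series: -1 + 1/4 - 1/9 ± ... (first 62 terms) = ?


S = -1 + 1/4 - 1/9 + 1/16 - 1/25 + 1/36 - 1/49 + 1/64 ± ...
= -0.8223
(Full series converges to -π²/12 ≈ -0.8225)

S_62 = -0.8223


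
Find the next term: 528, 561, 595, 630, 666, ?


Pattern: triangular numbers: n(n+1)/2
Terms: 528, 561, 595, 630, 666
Next term = 703

Next term = 703


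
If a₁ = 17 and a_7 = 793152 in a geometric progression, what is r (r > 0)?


r^(n-1) = aₙ/a₁
r^6 = 793152/17 = 46656
r = 46656^(1/6)
= ±6; taking r > 0 gives r = 6

r = 6


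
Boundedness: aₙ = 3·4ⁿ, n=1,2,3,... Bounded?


aₙ = 3·4ⁿ → as n→∞, aₙ→∞ (since base 4 > 1)
No finite upper bound exists
The sequence is UNBOUNDED

Unbounded (aₙ → ∞ as n → ∞)


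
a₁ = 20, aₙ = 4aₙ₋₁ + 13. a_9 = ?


Computing step by step:
a_1 = 20
a_2 = 93
a_3 = 385
a_4 = 1553
a_5 = 6225
a_6 = 24913
a_7 = 99665
a_8 = 398673
a_9 = 1594705


a_9 = 1594705


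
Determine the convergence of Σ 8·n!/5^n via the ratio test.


aₙ = 8·n!/5^n
a_{n+1}/aₙ = (n+1)!/5^(n+1) × 5^n/n!  (constant 8 cancels)
= (n+1)/5
L = lim(n→∞) (n+1)/5 = ∞
L > 1 → series DIVERGES

Diverges (ratio test: L = ∞ > 1)


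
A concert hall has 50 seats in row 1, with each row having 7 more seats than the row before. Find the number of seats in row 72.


aₙ = a₁ + (n-1)d
= 50 + (72-1)×7
= 50 + 497
= 547

a_72 = 547


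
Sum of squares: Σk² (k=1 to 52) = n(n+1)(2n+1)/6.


n = 52
n(n+1)(2n+1)/6 = 52×53×105/6
= 289380/6 = 48230

Σk² = 48230


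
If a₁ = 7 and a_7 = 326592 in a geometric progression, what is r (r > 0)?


r^(n-1) = aₙ/a₁
r^6 = 326592/7 = 46656
r = 46656^(1/6)
= ±6; taking r > 0 gives r = 6

r = 6


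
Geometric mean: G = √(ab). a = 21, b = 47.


GM = √(21×47) = √987 = 31.4166

GM = 31.4166


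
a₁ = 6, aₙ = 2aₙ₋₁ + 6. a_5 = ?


Computing step by step:
a_1 = 6
a_2 = 18
a_3 = 42
a_4 = 90
a_5 = 186


a_5 = 186


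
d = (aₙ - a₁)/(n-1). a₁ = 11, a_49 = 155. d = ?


d = (aₙ - a₁)/(n-1)
= (155 - 11)/(49-1)
= 144/48 = 3

d = 3


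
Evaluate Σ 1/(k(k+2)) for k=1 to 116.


1/(k(k+2)) = (1/2)·(1/k - 1/(k+2)) (partial fractions)
Telescoping: Σ = (1/2)·(1 + 1/2 - 1/117 - 1/118) = 10237/13806

Sum = 10237/13806


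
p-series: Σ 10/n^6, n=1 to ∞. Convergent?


p-series test: Σ c/n^p converges if p > 1, diverges if p ≤ 1 (constant c > 0 doesn't affect convergence).
p = 6
6 > 1 → CONVERGES

Converges (p = 6 > 1)


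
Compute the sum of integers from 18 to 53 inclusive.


Σₖ₌18^53 k = Σₖ₌₁^53 k − Σₖ₌₁^17 k
= 53·54/2 − 17·18/2
= 1431 − 153 = 1278

Σk = 1278


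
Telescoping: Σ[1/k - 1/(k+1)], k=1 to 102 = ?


Telescoping: adjacent terms cancel.
= 1/1 - 1/103
= 1 - 1/103 = 102/103

Sum = 102/103


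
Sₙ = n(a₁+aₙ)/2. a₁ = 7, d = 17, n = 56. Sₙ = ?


aₙ = 7 + (56-1)×17 = 942
Sₙ = n(a₁+aₙ)/2 = 56×(7+942)/2
= 56×949/2 = 26572

S_56 = 26572


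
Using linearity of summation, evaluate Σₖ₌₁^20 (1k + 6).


Σ(1k+6) = 1·Σk + 6·n
= 1·210 + 6·20
= 210 + 120 = 330

Σ = 330


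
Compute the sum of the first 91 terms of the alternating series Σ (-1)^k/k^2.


S = -1 + 1/4 - 1/9 + 1/16 - 1/25 + 1/36 - 1/49 + 1/64 ± ...
= -0.8225
(Full series converges to -π²/12 ≈ -0.8225)

S_91 = -0.8225


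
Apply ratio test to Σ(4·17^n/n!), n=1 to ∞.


aₙ = 4·17^n/n!
a_{n+1}/aₙ = 17^(n+1)/(n+1)! × n!/17^n  (constant 4 cancels)
= 17/(n+1)
L = lim(n→∞) 17/(n+1) = 0
L < 1 → series CONVERGES

Converges (ratio test: L = 0 < 1)


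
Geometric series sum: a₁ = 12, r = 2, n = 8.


Sₙ = 12×(2^8 - 1)/(2 - 1)
= 12×(256 - 1)/1
= 12×255/1
= 3060

S_8 = 3060


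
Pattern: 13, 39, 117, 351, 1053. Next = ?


Pattern: geometric (r=3)
Terms: 13, 39, 117, 351, 1053
Next term = 3159

Next term = 3159


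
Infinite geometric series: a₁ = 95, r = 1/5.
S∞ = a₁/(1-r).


S∞ = a₁/(1-r) = 95/(1 - 1/5)
= 95/(4/5)
= 475/4

S∞ = 475/4


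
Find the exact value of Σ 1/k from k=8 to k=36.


Σₖ₌8^36 1/k = 1/8 + 1/9 + 1/10 + ... + 1/36
= 2966277872827/1875370816800
≈ 1.5817

Sum = 2966277872827/1875370816800 ≈ 1.5817


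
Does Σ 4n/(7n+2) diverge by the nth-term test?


lim(n→∞) 4n/(7n+2) = 4/7 = 4/7  (divide numerator and denominator by n)
lim aₙ = 4/7 ≠ 0 → series DIVERGES

Diverges (lim aₙ = 4/7 ≠ 0)


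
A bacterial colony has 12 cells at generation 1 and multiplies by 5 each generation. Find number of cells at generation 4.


aₙ = a₁·r^(n-1)
= 12×5^3
= 12×125
= 1500

a_4 = 1500


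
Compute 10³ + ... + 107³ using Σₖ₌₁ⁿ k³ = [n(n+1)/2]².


Σₖ₌10^107 k³ = [107·108/2]² − [9·10/2]²
= 33385284 − 2025 = 33383259

Σk³ = 33383259


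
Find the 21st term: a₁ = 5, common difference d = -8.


aₙ = a₁ + (n-1)d
= 5 + (21-1)×-8
= 5 - 160
= -155

a_21 = -155


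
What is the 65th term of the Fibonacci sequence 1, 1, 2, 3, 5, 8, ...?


Fibonacci sequence: 1, 1, 2, 3, 5, 8, 13, 21, 34, 55, 89, ...
F(65) = 17167680177565

F(65) = 17167680177565


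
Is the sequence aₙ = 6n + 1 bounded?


aₙ = 6n + 1 → as n→∞, aₙ→∞
No finite upper bound exists
The sequence is UNBOUNDED

Unbounded (aₙ → ∞ as n → ∞)


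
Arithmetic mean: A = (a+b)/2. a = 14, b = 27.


AM = (14 + 27)/2 = 41/2 = 20.5

AM = 20.5


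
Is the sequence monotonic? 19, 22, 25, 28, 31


Differences: 3, 3, 3, 3
All differences > 0 → strictly INCREASING

Monotonically increasing


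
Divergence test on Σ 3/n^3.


lim(n→∞) 3/n^3 = 0
lim aₙ = 0 → nth-term test is INCONCLUSIVE
(Need other tests; this is actually a convergent p-series with p=3 > 1)

Inconclusive (lim aₙ = 0; need another test)


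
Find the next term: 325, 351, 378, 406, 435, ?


Pattern: triangular numbers: n(n+1)/2
Terms: 325, 351, 378, 406, 435
Next term = 465

Next term = 465


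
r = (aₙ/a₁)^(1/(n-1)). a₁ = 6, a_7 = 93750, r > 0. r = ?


r^(n-1) = aₙ/a₁
r^6 = 93750/6 = 15625
r = 15625^(1/6)
= ±5; taking r > 0 gives r = 5

r = 5


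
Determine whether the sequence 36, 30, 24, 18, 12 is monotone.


Differences: -6, -6, -6, -6
All differences < 0 → strictly DECREASING

Monotonically decreasing


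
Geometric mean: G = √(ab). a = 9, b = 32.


GM = √(9×32) = √288 = 16.9706

GM = 16.9706


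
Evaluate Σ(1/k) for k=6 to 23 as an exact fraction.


Σₖ₌6^23 1/k = 1/6 + 1/7 + 1/8 + ... + 1/23
= 2589587393/1784742960
≈ 1.451

Sum = 2589587393/1784742960 ≈ 1.451


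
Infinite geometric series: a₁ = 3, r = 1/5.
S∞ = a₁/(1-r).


S∞ = a₁/(1-r) = 3/(1 - 1/5)
= 3/(4/5)
= 15/4

S∞ = 15/4


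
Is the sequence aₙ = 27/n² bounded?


a₁ = 27, a₂ = 27/4, a₃ = 27/9, ...
0 < aₙ ≤ 27 for all n ≥ 1
The sequence IS bounded

Bounded (0 < aₙ ≤ 27)


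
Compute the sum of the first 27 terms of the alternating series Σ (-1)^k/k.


S = -1 + 1/2 - 1/3 + 1/4 - 1/5 + 1/6 - 1/7 + 1/8 ± ...
= -0.7113
(Full series converges to -ln(2) ≈ -0.6931)

S_27 = -0.7113


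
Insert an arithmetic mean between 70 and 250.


AM = (70 + 250)/2 = 320/2 = 160

AM = 160


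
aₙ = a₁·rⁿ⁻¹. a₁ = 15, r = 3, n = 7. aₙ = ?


aₙ = a₁·r^(n-1)
= 15×3^6
= 15×729
= 10935

a_7 = 10935


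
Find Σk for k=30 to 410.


Σₖ₌30^410 k = Σₖ₌₁^410 k − Σₖ₌₁^29 k
= 410·411/2 − 29·30/2
= 84255 − 435 = 83820

Σk = 83820


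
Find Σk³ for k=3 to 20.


Σₖ₌3^20 k³ = [20·21/2]² − [2·3/2]²
= 44100 − 9 = 44091

Σk³ = 44091


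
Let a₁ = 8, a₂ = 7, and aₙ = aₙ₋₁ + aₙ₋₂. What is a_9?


Computing iteratively: 8, 7, 15, 22, 37, 59, 96, 155, 251
a_9 = 251

a_9 = 251


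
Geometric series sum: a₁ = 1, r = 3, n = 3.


Sₙ = 1×(3^3 - 1)/(3 - 1)
= 1×(27 - 1)/2
= 1×26/2
= 13

S_3 = 13


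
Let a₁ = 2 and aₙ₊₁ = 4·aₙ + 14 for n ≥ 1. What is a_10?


Computing step by step:
a_1 = 2
a_2 = 22
a_3 = 102
a_4 = 422
a_5 = 1702
a_6 = 6822
a_7 = 27302
a_8 = 109222
a_9 = 436902
a_10 = 1747622


a_10 = 1747622


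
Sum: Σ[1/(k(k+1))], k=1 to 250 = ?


1/(k(k+1)) = 1/k - 1/(k+1) (partial fractions)
Telescoping: Σ = 1 - 1/251 = 250/251

Sum = 250/251


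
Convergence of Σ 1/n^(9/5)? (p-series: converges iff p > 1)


p-series test: Σ c/n^p converges if p > 1, diverges if p ≤ 1 (constant c > 0 doesn't affect convergence).
p = 9/5
9/5 > 1 → CONVERGES

Converges (p = 9/5 > 1)


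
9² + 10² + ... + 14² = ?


Σₖ₌9^14 k² = Σₖ₌₁^14 k² − Σₖ₌₁^8 k²
= 14·15·29/6 − 8·9·17/6
= 1015 − 204 = 811

Σk² = 811


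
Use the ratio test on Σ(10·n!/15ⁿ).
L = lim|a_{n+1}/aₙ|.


aₙ = 10·n!/15^n
a_{n+1}/aₙ = (n+1)!/15^(n+1) × 15^n/n!  (constant 10 cancels)
= (n+1)/15
L = lim(n→∞) (n+1)/15 = ∞
L > 1 → series DIVERGES

Diverges (ratio test: L = ∞ > 1)


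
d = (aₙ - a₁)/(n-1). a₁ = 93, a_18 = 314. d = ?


d = (aₙ - a₁)/(n-1)
= (314 - 93)/(18-1)
= 221/17 = 13

d = 13


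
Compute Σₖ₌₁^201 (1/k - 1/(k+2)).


Telescoping with gap 2: two head and two tail terms survive.
= (1 + 1/2) - (1/202 + 1/203)
= 3/2 - 1/202 - 1/203 = 30552/20503

Sum = 30552/20503


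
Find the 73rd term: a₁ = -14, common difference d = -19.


aₙ = a₁ + (n-1)d
= -14 + (73-1)×-19
= -14 - 1368
= -1382

a_73 = -1382


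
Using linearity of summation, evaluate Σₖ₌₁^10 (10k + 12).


Σ(10k+12) = 10·Σk + 12·n
= 10·55 + 12·10
= 550 + 120 = 670

Σ = 670


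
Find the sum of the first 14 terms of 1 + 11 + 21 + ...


aₙ = 1 + (14-1)×10 = 131
Sₙ = n(a₁+aₙ)/2 = 14×(1+131)/2
= 14×132/2 = 924

S_14 = 924


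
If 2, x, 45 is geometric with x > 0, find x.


GM = √(2×45) = √90 = 9.4868

GM = 9.4868


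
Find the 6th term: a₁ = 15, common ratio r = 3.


aₙ = a₁·r^(n-1)
= 15×3^5
= 15×243
= 3645

a_6 = 3645
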